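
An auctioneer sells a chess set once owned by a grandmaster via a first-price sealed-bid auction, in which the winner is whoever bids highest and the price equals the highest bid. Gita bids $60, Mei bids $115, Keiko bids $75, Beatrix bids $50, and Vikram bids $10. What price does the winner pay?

The winner pays $115.

Bids in descending order: Mei $115, then Keiko $75, then Gita $60, then Beatrix $50, then Vikram $10.
Mei is the highest bidder, so Mei wins.
Under the first-price rule, the price is the highest bid: $115.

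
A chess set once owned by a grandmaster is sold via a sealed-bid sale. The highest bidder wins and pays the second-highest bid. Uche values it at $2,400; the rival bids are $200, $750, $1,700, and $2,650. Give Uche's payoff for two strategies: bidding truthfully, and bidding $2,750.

Truthful: $0; alternative: -$250.

The highest competing bid is $2,650.
Bidding truthfully at $2,400: the top bid is $2,650 (a rival), so Uche loses. Payoff = $0.
Bidding $2,750: Uche has the top bid, wins, and pays the second-highest bid $2,650. Payoff = $2,400 − $2,650 = -$250.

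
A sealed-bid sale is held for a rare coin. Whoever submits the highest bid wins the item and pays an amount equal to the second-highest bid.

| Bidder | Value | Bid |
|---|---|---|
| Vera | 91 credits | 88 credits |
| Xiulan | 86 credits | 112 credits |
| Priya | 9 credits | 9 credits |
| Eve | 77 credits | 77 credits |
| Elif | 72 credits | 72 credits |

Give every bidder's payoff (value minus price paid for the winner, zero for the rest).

Bids in descending order: Xiulan 112 credits > Vera 88 credits > Eve 77 credits > Elif 72 credits > Priya 9 credits.
Xiulan has the top bid and wins; the price is the second-highest bid, 88 credits.
Xiulan's payoff = 86 credits − 88 credits = -2 credits. All other bidders lose, so their payoff is 0.

Vera 0 credits, Xiulan -2 credits, Priya 0 credits, Eve 0 credits, Elif 0 credits.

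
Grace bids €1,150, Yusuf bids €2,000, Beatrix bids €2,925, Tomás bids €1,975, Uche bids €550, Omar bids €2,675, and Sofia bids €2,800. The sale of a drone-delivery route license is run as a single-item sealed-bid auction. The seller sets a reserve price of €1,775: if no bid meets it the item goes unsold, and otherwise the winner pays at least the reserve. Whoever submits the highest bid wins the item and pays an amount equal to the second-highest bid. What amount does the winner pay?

€2,800

Ordered from highest: Beatrix €2,925 > Sofia €2,800 > Omar €2,675 > Yusuf €2,000 > Tomás €1,975 > Grace €1,150 > Uche €550.
Beatrix has the highest bid, so Beatrix wins.
The second-highest bid is €2,800, which exceeds the reserve, so that sets the price.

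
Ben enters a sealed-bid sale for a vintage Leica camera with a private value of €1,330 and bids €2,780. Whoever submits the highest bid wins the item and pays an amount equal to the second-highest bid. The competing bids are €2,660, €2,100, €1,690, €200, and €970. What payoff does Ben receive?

-€1,330

Highest competing bid: €2,660.
Ben's bid €2,780 is the highest overall, so Ben wins and pays the second-highest bid, €2,660.
Payoff = value − price = €1,330 − €2,660 = -€1,330.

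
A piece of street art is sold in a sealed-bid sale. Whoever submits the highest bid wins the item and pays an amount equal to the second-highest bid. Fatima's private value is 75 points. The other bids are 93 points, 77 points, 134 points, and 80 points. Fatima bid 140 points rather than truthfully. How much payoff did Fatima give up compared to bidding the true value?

The highest competing bid is 134 points.
Bidding truthfully at 75 points: the top bid is 134 points (a rival), so Fatima loses. Payoff = 0 points.
Bidding 140 points: Fatima has the top bid, wins, and pays the second-highest bid 134 points. Payoff = 75 points − 134 points = -59 points.
Regret = truthful payoff − actual payoff = 0 points − -59 points = 59 points.
Deviating from a truthful bid can only lose payoff in a second-price auction — never gain.

Regret: 59 points.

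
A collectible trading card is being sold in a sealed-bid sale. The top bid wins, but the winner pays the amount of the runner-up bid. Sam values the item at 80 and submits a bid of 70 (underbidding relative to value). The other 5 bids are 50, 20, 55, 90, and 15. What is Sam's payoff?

0

Highest competing bid: 90.
Sam's bid 70 is not the highest, so Sam loses, pays nothing, and earns zero payoff.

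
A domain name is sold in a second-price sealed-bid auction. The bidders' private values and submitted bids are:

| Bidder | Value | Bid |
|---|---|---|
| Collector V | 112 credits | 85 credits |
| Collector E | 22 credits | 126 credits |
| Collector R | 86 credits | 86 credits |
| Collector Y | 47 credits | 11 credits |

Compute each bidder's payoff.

Ranking the bids: Collector E 126 credits; Collector R 86 credits; Collector V 85 credits; Collector Y 11 credits.
Collector E has the top bid and wins; the price is the second-highest bid, 86 credits.
Collector E's payoff = 22 credits − 86 credits = -64 credits. All other bidders lose, so their payoff is 0.

Collector V 0 credits, Collector E -64 credits, Collector R 0 credits, Collector Y 0 credits.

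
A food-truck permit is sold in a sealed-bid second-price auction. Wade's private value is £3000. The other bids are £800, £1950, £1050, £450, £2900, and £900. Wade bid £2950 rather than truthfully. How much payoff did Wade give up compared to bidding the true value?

Regret: £0.

The highest competing bid is £2900.
Bidding truthfully at £3000: Wade has the top bid, wins, and pays the second-highest bid £2900. Payoff = £3000 − £2900 = £100.
Bidding £2950: Wade has the top bid, wins, and pays the second-highest bid £2900. Payoff = £3000 − £2900 = £100.
Regret = truthful payoff − actual payoff = £100 − £100 = £0.
The bid only affects whether you win, not the price — here both bids land on the same side of the top rival bid, so the deviation is payoff-neutral.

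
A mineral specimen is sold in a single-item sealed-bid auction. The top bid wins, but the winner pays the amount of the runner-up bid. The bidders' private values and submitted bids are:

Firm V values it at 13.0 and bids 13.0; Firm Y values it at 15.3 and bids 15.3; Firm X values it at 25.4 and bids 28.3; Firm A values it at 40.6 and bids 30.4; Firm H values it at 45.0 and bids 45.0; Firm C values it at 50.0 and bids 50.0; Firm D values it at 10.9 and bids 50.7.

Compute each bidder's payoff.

Sorted high to low: Firm D 50.7; Firm C 50.0; Firm H 45.0; Firm A 30.4; Firm X 28.3; Firm Y 15.3; Firm V 13.0.
Firm D has the top bid and wins; the price is the second-highest bid, 50.0.
Firm D's payoff = 10.9 − 50.0 = -39.1. All other bidders lose, so their payoff is 0.

Firm V 0.0, Firm Y 0.0, Firm X 0.0, Firm A 0.0, Firm H 0.0, Firm C 0.0, Firm D -39.1.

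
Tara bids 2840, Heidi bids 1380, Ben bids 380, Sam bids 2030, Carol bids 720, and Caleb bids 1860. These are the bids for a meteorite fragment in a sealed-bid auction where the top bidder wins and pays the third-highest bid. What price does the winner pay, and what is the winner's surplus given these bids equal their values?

Sorted high to low: Tara 2840, then Sam 2030, then Caleb 1860, then Heidi 1380, then Carol 720, then Ben 380.
Tara is the highest bidder, so Tara wins.
Under the third-price rule, the price is the third-highest bid: 1860.
Surplus = 2840 − 1860 = 980.

Price 1860; surplus 980.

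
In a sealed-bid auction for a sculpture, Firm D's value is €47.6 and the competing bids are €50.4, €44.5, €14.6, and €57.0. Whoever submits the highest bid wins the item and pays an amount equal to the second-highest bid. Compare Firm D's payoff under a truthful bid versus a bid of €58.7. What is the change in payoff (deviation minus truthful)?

Change in payoff: -€9.4.

The highest competing bid is €57.0.
Bidding truthfully at €47.6: the top bid is €57.0 (a rival), so Firm D loses. Payoff = €0.0.
Bidding €58.7: Firm D has the top bid, wins, and pays the second-highest bid €57.0. Payoff = €47.6 − €57.0 = -€9.4.
Change = -€9.4 − €0.0 = -€9.4.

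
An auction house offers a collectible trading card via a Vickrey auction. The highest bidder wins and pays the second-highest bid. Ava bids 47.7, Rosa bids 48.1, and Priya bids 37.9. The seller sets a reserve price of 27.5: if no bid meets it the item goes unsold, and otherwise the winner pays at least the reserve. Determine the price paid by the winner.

Bids in descending order: Rosa 48.1, then Ava 47.7, then Priya 37.9.
Rosa has the highest bid, so Rosa wins.
The second-highest bid is 47.7, which exceeds the reserve, so that sets the price.

Price paid: 47.7.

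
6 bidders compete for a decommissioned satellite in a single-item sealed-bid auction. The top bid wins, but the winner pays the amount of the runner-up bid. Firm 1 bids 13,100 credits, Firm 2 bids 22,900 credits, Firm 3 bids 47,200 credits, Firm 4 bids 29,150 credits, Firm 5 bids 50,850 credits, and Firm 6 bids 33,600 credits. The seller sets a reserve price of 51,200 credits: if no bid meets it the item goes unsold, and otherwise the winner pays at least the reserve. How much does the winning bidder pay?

unsold

Sorted high to low: Firm 5 50,850 credits > Firm 3 47,200 credits > Firm 6 33,600 credits > Firm 4 29,150 credits > Firm 2 22,900 credits > Firm 1 13,100 credits.
The top bid 50,850 credits is below the reserve 51,200 credits, so the item goes unsold and nothing is paid.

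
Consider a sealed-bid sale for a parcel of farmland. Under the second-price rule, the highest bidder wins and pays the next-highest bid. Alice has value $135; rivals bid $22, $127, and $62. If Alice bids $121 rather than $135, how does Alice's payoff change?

The highest competing bid is $127.
Bidding truthfully at $135: Alice has the top bid, wins, and pays the second-highest bid $127. Payoff = $135 − $127 = $8.
Bidding $121: the top bid is $127 (a rival), so Alice loses. Payoff = $0.
Change = $0 − $8 = -$8.
Deviating from a truthful bid can only lose payoff in a second-price auction — never gain.

Payoff change: -$8.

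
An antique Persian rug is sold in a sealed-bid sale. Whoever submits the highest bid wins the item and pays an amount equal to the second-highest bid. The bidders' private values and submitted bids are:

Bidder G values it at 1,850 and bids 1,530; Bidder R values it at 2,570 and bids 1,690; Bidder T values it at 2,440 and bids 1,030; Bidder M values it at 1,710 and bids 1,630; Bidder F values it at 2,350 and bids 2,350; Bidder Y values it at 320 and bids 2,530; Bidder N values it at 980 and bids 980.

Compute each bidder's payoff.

Ranking the bids: Bidder Y 2,530 > Bidder F 2,350 > Bidder R 1,690 > Bidder M 1,630 > Bidder G 1,530 > Bidder T 1,030 > Bidder N 980.
Bidder Y has the top bid and wins; the price is the second-highest bid, 2,350.
Bidder Y's payoff = 320 − 2,350 = -2,030. All other bidders lose, so their payoff is 0.

Bidder G 0, Bidder R 0, Bidder T 0, Bidder M 0, Bidder F 0, Bidder Y -2,030, Bidder N 0.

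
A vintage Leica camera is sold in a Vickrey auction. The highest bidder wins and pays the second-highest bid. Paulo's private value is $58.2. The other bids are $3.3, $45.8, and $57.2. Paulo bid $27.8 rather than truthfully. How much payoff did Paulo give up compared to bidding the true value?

Regret: $1.0.

The highest competing bid is $57.2.
Bidding truthfully at $58.2: Paulo has the top bid, wins, and pays the second-highest bid $57.2. Payoff = $58.2 − $57.2 = $1.0.
Bidding $27.8: the top bid is $57.2 (a rival), so Paulo loses. Payoff = $0.0.
Regret = truthful payoff − actual payoff = $1.0 − $0.0 = $1.0.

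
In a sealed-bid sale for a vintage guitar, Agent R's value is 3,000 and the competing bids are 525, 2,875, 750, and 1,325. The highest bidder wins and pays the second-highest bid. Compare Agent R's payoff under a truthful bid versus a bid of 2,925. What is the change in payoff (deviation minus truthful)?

Payoff change: 0.

The highest competing bid is 2,875.
Bidding truthfully at 3,000: Agent R has the top bid, wins, and pays the second-highest bid 2,875. Payoff = 3,000 − 2,875 = 125.
Bidding 2,925: Agent R has the top bid, wins, and pays the second-highest bid 2,875. Payoff = 3,000 − 2,875 = 125.
Change = 125 − 125 = 0.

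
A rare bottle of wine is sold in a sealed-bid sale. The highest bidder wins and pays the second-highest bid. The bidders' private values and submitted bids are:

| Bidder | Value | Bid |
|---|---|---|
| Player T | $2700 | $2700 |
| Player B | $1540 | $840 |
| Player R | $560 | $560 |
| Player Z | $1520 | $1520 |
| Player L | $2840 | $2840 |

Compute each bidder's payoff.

Payoffs: Player T $0, Player B $0, Player R $0, Player Z $0, Player L $140.

Sorted high to low: Player L $2840 > Player T $2700 > Player Z $1520 > Player B $840 > Player R $560.
Player L has the top bid and wins; the price is the second-highest bid, $2700.
Player L's payoff = $2840 − $2700 = $140. All other bidders lose, so their payoff is 0.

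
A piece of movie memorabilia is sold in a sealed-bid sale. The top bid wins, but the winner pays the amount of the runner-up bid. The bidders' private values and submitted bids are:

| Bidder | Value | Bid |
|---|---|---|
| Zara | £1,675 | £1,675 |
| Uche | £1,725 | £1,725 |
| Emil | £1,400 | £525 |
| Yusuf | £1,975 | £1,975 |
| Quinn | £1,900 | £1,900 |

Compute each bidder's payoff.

Zara £0, Uche £0, Emil £0, Yusuf £75, Quinn £0.

Ordered from highest: Yusuf £1,975; Quinn £1,900; Uche £1,725; Zara £1,675; Emil £525.
Yusuf has the top bid and wins; the price is the second-highest bid, £1,900.
Yusuf's payoff = £1,975 − £1,900 = £75. All other bidders lose, so their payoff is 0.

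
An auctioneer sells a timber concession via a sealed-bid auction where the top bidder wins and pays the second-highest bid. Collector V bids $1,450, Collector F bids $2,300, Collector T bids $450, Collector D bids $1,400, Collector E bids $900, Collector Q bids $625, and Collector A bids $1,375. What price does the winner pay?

Price paid: $1,450.

Ranking the bids: Collector F $2,300, then Collector V $1,450, then Collector D $1,400, then Collector A $1,375, then Collector E $900, then Collector Q $625, then Collector T $450.
Collector F is the highest bidder, so Collector F wins.
Under the second-price rule, the price is the second-highest bid: $1,450.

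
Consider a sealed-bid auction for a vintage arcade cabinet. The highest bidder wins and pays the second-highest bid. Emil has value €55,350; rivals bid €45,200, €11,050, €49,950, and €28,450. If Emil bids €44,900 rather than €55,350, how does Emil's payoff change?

The highest competing bid is €49,950.
Bidding truthfully at €55,350: Emil has the top bid, wins, and pays the second-highest bid €49,950. Payoff = €55,350 − €49,950 = €5,400.
Bidding €44,900: the top bid is €49,950 (a rival), so Emil loses. Payoff = €0.
Change = €0 − €5,400 = -€5,400.

Payoff change: -€5,400.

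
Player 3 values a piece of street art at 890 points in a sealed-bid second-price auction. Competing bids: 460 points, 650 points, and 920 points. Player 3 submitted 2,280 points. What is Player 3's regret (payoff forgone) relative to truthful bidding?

30 points

The highest competing bid is 920 points.
Bidding truthfully at 890 points: the top bid is 920 points (a rival), so Player 3 loses. Payoff = 0 points.
Bidding 2,280 points: Player 3 has the top bid, wins, and pays the second-highest bid 920 points. Payoff = 890 points − 920 points = -30 points.
Regret = truthful payoff − actual payoff = 0 points − -30 points = 30 points.
This is the dominant-strategy logic: truthful bidding weakly beats any alternative.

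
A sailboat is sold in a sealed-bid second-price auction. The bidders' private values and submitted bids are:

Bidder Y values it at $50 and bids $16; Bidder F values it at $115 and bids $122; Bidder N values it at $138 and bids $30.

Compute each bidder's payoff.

Bidder Y $0, Bidder F $85, Bidder N $0.

Bids in descending order: Bidder F $122; Bidder N $30; Bidder Y $16.
Bidder F has the top bid and wins; the price is the second-highest bid, $30.
Bidder F's payoff = $115 − $30 = $85. All other bidders lose, so their payoff is 0.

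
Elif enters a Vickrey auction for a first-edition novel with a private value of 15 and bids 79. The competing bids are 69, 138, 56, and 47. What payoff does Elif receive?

0

Highest competing bid: 138.
Elif's bid 79 is not the highest, so Elif loses, pays nothing, and earns zero payoff.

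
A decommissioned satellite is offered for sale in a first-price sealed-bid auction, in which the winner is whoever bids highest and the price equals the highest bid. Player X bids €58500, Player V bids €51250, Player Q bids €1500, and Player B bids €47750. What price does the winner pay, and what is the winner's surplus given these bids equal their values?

Price €58500; surplus €0.

Sorted high to low: Player X €58500 > Player V €51250 > Player B €47750 > Player Q €1500.
Player X is the highest bidder, so Player X wins.
Under the first-price rule, the price is the highest bid: €58500.
Surplus = €58500 − €58500 = €0.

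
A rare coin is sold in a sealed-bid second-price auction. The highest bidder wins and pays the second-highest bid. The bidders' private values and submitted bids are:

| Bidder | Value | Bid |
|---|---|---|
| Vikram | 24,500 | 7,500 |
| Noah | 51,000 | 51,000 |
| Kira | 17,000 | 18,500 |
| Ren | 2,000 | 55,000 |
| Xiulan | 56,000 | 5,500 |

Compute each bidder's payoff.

Bids in descending order: Ren 55,000 > Noah 51,000 > Kira 18,500 > Vikram 7,500 > Xiulan 5,500.
Ren has the top bid and wins; the price is the second-highest bid, 51,000.
Ren's payoff = 2,000 − 51,000 = -49,000. All other bidders lose, so their payoff is 0.

Vikram 0, Noah 0, Kira 0, Ren -49,000, Xiulan 0.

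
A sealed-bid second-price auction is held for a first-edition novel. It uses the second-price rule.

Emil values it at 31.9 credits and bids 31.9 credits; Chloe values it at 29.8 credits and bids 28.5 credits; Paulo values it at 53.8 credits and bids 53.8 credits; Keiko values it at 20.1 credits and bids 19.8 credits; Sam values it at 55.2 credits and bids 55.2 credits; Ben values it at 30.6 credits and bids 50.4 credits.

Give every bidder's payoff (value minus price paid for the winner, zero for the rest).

Ranking the bids: Sam 55.2 credits, then Paulo 53.8 credits, then Ben 50.4 credits, then Emil 31.9 credits, then Chloe 28.5 credits, then Keiko 19.8 credits.
Sam has the top bid and wins; the price is the second-highest bid, 53.8 credits.
Sam's payoff = 55.2 credits − 53.8 credits = 1.4 credits. All other bidders lose, so their payoff is 0.

Payoffs: Emil 0.0 credits, Chloe 0.0 credits, Paulo 0.0 credits, Keiko 0.0 credits, Sam 1.4 credits, Ben 0.0 credits.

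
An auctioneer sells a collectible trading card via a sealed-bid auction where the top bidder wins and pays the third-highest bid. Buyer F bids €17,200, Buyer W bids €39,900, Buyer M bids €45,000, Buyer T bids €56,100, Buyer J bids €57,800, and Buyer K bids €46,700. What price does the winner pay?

The winner pays €46,700.

Ordered from highest: Buyer J €57,800; Buyer T €56,100; Buyer K €46,700; Buyer M €45,000; Buyer W €39,900; Buyer F €17,200.
Buyer J is the highest bidder, so Buyer J wins.
Under the third-price rule, the price is the third-highest bid: €46,700.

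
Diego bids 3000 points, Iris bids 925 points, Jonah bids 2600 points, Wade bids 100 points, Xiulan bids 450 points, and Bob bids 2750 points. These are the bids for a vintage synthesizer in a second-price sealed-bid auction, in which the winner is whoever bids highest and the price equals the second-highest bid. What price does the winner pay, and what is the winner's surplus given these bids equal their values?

The winner pays 2750 points for a surplus of 250 points.

Sorted high to low: Diego 3000 points > Bob 2750 points > Jonah 2600 points > Iris 925 points > Xiulan 450 points > Wade 100 points.
Diego is the highest bidder, so Diego wins.
Under the second-price rule, the price is the second-highest bid: 2750 points.
Surplus = 3000 points − 2750 points = 250 points.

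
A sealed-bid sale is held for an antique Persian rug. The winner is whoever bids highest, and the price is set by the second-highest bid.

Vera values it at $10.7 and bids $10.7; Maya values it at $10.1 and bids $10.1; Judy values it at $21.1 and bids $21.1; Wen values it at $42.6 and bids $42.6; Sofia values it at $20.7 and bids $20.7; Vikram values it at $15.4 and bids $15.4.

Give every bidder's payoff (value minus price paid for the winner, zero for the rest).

Payoffs: Vera $0.0, Maya $0.0, Judy $0.0, Wen $21.5, Sofia $0.0, Vikram $0.0.

Sorted high to low: Wen $42.6, then Judy $21.1, then Sofia $20.7, then Vikram $15.4, then Vera $10.7, then Maya $10.1.
Wen has the top bid and wins; the price is the second-highest bid, $21.1.
Wen's payoff = $42.6 − $21.1 = $21.5. All other bidders lose, so their payoff is 0.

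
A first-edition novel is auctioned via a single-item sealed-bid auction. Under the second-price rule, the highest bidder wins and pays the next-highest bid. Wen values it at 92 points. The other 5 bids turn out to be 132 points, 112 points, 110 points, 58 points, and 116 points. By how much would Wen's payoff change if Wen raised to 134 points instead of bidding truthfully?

The highest competing bid is 132 points.
Bidding truthfully at 92 points: the top bid is 132 points (a rival), so Wen loses. Payoff = 0 points.
Bidding 134 points: Wen has the top bid, wins, and pays the second-highest bid 132 points. Payoff = 92 points − 132 points = -40 points.
Change = -40 points − 0 points = -40 points.

Change in payoff: -40 points.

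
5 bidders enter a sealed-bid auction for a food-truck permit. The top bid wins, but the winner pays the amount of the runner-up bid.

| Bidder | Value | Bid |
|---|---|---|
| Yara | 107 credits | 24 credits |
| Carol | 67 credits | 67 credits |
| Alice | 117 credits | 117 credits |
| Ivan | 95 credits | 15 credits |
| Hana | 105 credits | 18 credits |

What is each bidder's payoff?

Ordered from highest: Alice 117 credits, then Carol 67 credits, then Yara 24 credits, then Hana 18 credits, then Ivan 15 credits.
Alice has the top bid and wins; the price is the second-highest bid, 67 credits.
Alice's payoff = 117 credits − 67 credits = 50 credits. All other bidders lose, so their payoff is 0.

Yara 0 credits, Carol 0 credits, Alice 50 credits, Ivan 0 credits, Hana 0 credits.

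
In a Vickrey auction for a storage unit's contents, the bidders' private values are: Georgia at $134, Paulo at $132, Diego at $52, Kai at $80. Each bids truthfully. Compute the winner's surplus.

$2

Ordered from highest: Georgia $134 > Paulo $132 > Kai $80 > Diego $52.
Georgia wins with the top bid and pays the second-highest, $132.
Surplus = $134 − $132 = $2.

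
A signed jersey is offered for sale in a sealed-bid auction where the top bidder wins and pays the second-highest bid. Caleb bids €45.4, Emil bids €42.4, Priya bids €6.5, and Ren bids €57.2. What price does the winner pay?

€45.4

Ranking the bids: Ren €57.2, then Caleb €45.4, then Emil €42.4, then Priya €6.5.
Ren is the highest bidder, so Ren wins.
Under the second-price rule, the price is the second-highest bid: €45.4.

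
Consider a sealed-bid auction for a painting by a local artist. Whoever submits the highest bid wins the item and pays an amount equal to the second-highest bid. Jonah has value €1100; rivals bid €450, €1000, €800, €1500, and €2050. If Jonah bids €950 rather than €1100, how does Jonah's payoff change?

The highest competing bid is €2050.
Bidding truthfully at €1100: the top bid is €2050 (a rival), so Jonah loses. Payoff = €0.
Bidding €950: the top bid is €2050 (a rival), so Jonah loses. Payoff = €0.
Change = €0 − €0 = €0.
The bid only affects whether you win, not the price — here both bids land on the same side of the top rival bid, so the deviation is payoff-neutral.

€0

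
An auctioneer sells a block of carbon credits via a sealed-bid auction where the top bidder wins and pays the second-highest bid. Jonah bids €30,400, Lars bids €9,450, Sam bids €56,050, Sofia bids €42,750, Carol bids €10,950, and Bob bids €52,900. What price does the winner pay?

€52,900

Sorted high to low: Sam €56,050; Bob €52,900; Sofia €42,750; Jonah €30,400; Carol €10,950; Lars €9,450.
Sam is the highest bidder, so Sam wins.
Under the second-price rule, the price is the second-highest bid: €52,900.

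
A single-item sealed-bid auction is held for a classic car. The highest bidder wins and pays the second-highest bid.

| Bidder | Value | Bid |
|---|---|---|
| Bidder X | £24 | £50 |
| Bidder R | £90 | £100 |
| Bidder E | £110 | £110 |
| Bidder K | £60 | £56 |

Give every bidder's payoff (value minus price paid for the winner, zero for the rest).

Ranking the bids: Bidder E £110; Bidder R £100; Bidder K £56; Bidder X £50.
Bidder E has the top bid and wins; the price is the second-highest bid, £100.
Bidder E's payoff = £110 − £100 = £10. All other bidders lose, so their payoff is 0.

Bidder X £0, Bidder R £0, Bidder E £10, Bidder K £0.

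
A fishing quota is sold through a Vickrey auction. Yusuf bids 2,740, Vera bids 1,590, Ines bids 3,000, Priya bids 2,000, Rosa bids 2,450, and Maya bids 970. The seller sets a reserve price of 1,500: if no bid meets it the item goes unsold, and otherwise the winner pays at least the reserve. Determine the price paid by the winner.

Ranking the bids: Ines 3,000, then Yusuf 2,740, then Rosa 2,450, then Priya 2,000, then Vera 1,590, then Maya 970.
Ines has the highest bid, so Ines wins.
The second-highest bid is 2,740, which exceeds the reserve, so that sets the price.

2,740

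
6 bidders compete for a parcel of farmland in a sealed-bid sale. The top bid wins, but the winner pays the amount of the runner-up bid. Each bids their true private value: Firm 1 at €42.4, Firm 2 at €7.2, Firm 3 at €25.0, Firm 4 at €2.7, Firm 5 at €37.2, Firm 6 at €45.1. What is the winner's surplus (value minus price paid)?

Ranking the bids: Firm 6 €45.1 > Firm 1 €42.4 > Firm 5 €37.2 > Firm 3 €25.0 > Firm 2 €7.2 > Firm 4 €2.7.
Firm 6 wins with the top bid and pays the second-highest, €42.4.
Surplus = €45.1 − €42.4 = €2.7.

€2.7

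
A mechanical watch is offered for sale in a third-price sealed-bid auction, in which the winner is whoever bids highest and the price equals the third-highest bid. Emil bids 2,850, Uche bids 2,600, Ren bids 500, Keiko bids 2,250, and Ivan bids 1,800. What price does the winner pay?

The winner pays 2,250.

Ordered from highest: Emil 2,850, then Uche 2,600, then Keiko 2,250, then Ivan 1,800, then Ren 500.
Emil is the highest bidder, so Emil wins.
Under the third-price rule, the price is the third-highest bid: 2,250.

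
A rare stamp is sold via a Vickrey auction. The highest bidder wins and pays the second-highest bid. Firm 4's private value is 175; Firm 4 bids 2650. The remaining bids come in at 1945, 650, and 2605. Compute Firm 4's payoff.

Highest competing bid: 2605.
Firm 4's bid 2650 is the highest overall, so Firm 4 wins and pays the second-highest bid, 2605.
Payoff = value − price = 175 − 2605 = -2430.
Overbidding won the item at a price above value — truthful bidding would have avoided this loss.

The bidder's payoff: -2430.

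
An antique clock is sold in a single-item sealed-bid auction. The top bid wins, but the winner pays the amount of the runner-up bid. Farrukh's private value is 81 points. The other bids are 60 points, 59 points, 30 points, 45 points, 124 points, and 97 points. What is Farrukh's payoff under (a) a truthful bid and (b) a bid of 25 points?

(a) 0 points  (b) 0 points

The highest competing bid is 124 points.
Bidding truthfully at 81 points: the top bid is 124 points (a rival), so Farrukh loses. Payoff = 0 points.
Bidding 25 points: the top bid is 124 points (a rival), so Farrukh loses. Payoff = 0 points.
The bid only affects whether you win, not the price — here both bids land on the same side of the top rival bid, so the deviation is payoff-neutral.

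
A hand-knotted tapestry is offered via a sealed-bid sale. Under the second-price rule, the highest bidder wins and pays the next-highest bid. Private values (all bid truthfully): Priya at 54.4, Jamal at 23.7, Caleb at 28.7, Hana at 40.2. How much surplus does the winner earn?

Sorted high to low: Priya 54.4; Hana 40.2; Caleb 28.7; Jamal 23.7.
Priya wins with the top bid and pays the second-highest, 40.2.
Surplus = 54.4 − 40.2 = 14.2.

14.2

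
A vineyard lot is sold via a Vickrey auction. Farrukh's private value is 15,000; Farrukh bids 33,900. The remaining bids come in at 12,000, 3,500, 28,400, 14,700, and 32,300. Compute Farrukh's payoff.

-17,300

Highest competing bid: 32,300.
Farrukh's bid 33,900 is the highest overall, so Farrukh wins and pays the second-highest bid, 32,300.
Payoff = value − price = 15,000 − 32,300 = -17,300.
Overbidding won the item at a price above value — truthful bidding would have avoided this loss.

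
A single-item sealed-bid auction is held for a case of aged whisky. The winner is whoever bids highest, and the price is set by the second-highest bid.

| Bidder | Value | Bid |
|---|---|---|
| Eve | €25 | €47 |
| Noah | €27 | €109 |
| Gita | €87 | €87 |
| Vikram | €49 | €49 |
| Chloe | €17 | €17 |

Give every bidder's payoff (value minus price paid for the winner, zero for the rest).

Sorted high to low: Noah €109 > Gita €87 > Vikram €49 > Eve €47 > Chloe €17.
Noah has the top bid and wins; the price is the second-highest bid, €87.
Noah's payoff = €27 − €87 = -€60. All other bidders lose, so their payoff is 0.

Payoffs: Eve €0, Noah -€60, Gita €0, Vikram €0, Chloe €0.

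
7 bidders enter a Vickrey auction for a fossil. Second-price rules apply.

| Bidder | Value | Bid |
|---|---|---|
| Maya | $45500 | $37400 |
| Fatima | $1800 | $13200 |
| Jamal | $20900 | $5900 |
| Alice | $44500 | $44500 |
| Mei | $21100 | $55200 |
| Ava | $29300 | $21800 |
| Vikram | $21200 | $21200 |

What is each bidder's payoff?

Sorted high to low: Mei $55200 > Alice $44500 > Maya $37400 > Ava $21800 > Vikram $21200 > Fatima $13200 > Jamal $5900.
Mei has the top bid and wins; the price is the second-highest bid, $44500.
Mei's payoff = $21100 − $44500 = -$23400. All other bidders lose, so their payoff is 0.

Maya $0, Fatima $0, Jamal $0, Alice $0, Mei -$23400, Ava $0, Vikram $0.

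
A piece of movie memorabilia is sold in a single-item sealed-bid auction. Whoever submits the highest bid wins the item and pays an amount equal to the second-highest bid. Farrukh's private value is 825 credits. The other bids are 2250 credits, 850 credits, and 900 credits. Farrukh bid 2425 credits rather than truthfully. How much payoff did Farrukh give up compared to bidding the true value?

The highest competing bid is 2250 credits.
Bidding truthfully at 825 credits: the top bid is 2250 credits (a rival), so Farrukh loses. Payoff = 0 credits.
Bidding 2425 credits: Farrukh has the top bid, wins, and pays the second-highest bid 2250 credits. Payoff = 825 credits − 2250 credits = -1425 credits.
Regret = truthful payoff − actual payoff = 0 credits − -1425 credits = 1425 credits.
Deviating from a truthful bid can only lose payoff in a second-price auction — never gain.

Payoff forgone: 1425 credits.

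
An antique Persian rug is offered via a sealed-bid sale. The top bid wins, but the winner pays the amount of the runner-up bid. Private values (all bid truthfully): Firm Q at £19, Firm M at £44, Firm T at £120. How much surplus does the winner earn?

Surplus = £76.

Sorted high to low: Firm T £120 > Firm M £44 > Firm Q £19.
Firm T wins with the top bid and pays the second-highest, £44.
Surplus = £120 − £44 = £76.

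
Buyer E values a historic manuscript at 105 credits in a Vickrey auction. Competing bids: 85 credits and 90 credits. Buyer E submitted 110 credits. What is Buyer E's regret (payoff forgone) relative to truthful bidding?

Payoff forgone: 0 credits.

The highest competing bid is 90 credits.
Bidding truthfully at 105 credits: Buyer E has the top bid, wins, and pays the second-highest bid 90 credits. Payoff = 105 credits − 90 credits = 15 credits.
Bidding 110 credits: Buyer E has the top bid, wins, and pays the second-highest bid 90 credits. Payoff = 105 credits − 90 credits = 15 credits.
Regret = truthful payoff − actual payoff = 15 credits − 15 credits = 0 credits.
The bid only affects whether you win, not the price — here both bids land on the same side of the top rival bid, so the deviation is payoff-neutral.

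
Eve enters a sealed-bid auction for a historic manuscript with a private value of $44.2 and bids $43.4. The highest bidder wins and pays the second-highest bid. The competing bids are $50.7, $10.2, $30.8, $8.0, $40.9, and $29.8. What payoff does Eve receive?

Highest competing bid: $50.7.
Eve's bid $43.4 is not the highest, so Eve loses, pays nothing, and earns zero payoff.

$0.0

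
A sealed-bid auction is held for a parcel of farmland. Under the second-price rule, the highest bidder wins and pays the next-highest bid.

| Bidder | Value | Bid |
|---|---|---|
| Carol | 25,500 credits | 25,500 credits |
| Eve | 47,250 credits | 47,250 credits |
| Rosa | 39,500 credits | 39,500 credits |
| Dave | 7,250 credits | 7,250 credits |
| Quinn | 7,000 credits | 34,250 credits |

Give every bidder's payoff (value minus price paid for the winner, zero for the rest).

Bids in descending order: Eve 47,250 credits; Rosa 39,500 credits; Quinn 34,250 credits; Carol 25,500 credits; Dave 7,250 credits.
Eve has the top bid and wins; the price is the second-highest bid, 39,500 credits.
Eve's payoff = 47,250 credits − 39,500 credits = 7,750 credits. All other bidders lose, so their payoff is 0.

Payoffs: Carol 0 credits, Eve 7,750 credits, Rosa 0 credits, Dave 0 credits, Quinn 0 credits.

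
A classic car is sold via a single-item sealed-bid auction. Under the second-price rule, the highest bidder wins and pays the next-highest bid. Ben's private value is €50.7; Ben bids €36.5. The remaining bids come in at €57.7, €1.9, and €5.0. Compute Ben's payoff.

Ben's payoff: €0.0.

Highest competing bid: €57.7.
Ben's bid €36.5 is not the highest, so Ben loses, pays nothing, and earns zero payoff.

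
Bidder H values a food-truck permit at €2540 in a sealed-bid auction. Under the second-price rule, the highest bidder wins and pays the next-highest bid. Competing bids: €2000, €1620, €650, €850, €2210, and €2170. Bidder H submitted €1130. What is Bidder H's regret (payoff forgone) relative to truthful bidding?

Payoff forgone: €330.

The highest competing bid is €2210.
Bidding truthfully at €2540: Bidder H has the top bid, wins, and pays the second-highest bid €2210. Payoff = €2540 − €2210 = €330.
Bidding €1130: the top bid is €2210 (a rival), so Bidder H loses. Payoff = €0.
Regret = truthful payoff − actual payoff = €330 − €0 = €330.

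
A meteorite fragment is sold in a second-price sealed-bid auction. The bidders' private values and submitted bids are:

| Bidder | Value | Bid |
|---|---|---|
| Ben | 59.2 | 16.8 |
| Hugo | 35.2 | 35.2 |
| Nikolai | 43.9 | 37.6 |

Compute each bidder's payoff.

Bids in descending order: Nikolai 37.6; Hugo 35.2; Ben 16.8.
Nikolai has the top bid and wins; the price is the second-highest bid, 35.2.
Nikolai's payoff = 43.9 − 35.2 = 8.7. All other bidders lose, so their payoff is 0.

Payoffs: Ben 0.0, Hugo 0.0, Nikolai 8.7.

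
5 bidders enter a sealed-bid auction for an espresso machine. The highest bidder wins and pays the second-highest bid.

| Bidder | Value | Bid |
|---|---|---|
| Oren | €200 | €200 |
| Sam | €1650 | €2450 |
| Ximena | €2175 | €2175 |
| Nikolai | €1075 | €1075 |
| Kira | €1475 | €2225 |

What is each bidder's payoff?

Payoffs: Oren €0, Sam -€575, Ximena €0, Nikolai €0, Kira €0.

Ordered from highest: Sam €2450 > Kira €2225 > Ximena €2175 > Nikolai €1075 > Oren €200.
Sam has the top bid and wins; the price is the second-highest bid, €2225.
Sam's payoff = €1650 − €2225 = -€575. All other bidders lose, so their payoff is 0.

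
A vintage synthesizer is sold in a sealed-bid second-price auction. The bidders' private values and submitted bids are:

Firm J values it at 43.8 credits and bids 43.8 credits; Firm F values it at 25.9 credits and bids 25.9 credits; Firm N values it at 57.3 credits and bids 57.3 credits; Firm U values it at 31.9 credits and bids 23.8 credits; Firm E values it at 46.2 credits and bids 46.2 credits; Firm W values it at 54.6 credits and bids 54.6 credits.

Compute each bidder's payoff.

Payoffs: Firm J 0.0 credits, Firm F 0.0 credits, Firm N 2.7 credits, Firm U 0.0 credits, Firm E 0.0 credits, Firm W 0.0 credits.

Ranking the bids: Firm N 57.3 credits; Firm W 54.6 credits; Firm E 46.2 credits; Firm J 43.8 credits; Firm F 25.9 credits; Firm U 23.8 credits.
Firm N has the top bid and wins; the price is the second-highest bid, 54.6 credits.
Firm N's payoff = 57.3 credits − 54.6 credits = 2.7 credits. All other bidders lose, so their payoff is 0.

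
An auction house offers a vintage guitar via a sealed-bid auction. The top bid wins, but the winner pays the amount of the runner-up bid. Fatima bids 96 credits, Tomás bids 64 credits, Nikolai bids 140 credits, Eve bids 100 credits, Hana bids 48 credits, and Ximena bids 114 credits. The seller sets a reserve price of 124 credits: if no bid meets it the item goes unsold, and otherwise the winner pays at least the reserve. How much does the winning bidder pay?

Price paid: 124 credits.

Bids in descending order: Nikolai 140 credits, then Ximena 114 credits, then Eve 100 credits, then Fatima 96 credits, then Tomás 64 credits, then Hana 48 credits.
Nikolai has the highest bid, so Nikolai wins.
The second-highest bid is 114 credits, but the reserve 124 credits is higher, so the price is the reserve.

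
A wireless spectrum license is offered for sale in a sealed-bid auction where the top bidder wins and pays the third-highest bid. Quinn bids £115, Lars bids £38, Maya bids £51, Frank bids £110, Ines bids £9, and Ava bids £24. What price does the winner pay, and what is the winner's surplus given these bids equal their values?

The winner pays £51 for a surplus of £64.

Sorted high to low: Quinn £115; Frank £110; Maya £51; Lars £38; Ava £24; Ines £9.
Quinn is the highest bidder, so Quinn wins.
Under the third-price rule, the price is the third-highest bid: £51.
Surplus = £115 − £51 = £64.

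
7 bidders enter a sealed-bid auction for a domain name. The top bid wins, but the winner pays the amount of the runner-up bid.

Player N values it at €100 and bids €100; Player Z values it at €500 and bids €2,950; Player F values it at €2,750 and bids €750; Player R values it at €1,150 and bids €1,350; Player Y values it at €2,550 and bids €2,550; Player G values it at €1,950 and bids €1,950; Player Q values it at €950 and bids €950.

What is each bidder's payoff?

Payoffs: Player N €0, Player Z -€2,050, Player F €0, Player R €0, Player Y €0, Player G €0, Player Q €0.

Ordered from highest: Player Z €2,950 > Player Y €2,550 > Player G €1,950 > Player R €1,350 > Player Q €950 > Player F €750 > Player N €100.
Player Z has the top bid and wins; the price is the second-highest bid, €2,550.
Player Z's payoff = €500 − €2,550 = -€2,050. All other bidders lose, so their payoff is 0.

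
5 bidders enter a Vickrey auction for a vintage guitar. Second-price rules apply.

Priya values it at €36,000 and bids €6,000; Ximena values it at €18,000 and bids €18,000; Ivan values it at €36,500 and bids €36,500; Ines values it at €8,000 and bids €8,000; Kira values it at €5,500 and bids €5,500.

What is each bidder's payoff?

Payoffs: Priya €0, Ximena €0, Ivan €18,500, Ines €0, Kira €0.

Ordered from highest: Ivan €36,500; Ximena €18,000; Ines €8,000; Priya €6,000; Kira €5,500.
Ivan has the top bid and wins; the price is the second-highest bid, €18,000.
Ivan's payoff = €36,500 − €18,000 = €18,500. All other bidders lose, so their payoff is 0.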